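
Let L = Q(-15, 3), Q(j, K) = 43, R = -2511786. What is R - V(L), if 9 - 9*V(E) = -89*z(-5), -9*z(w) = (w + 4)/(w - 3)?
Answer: -1627637887/648 ≈ -2.5118e+6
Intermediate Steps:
z(w) = -(4 + w)/(9*(-3 + w)) (z(w) = -(w + 4)/(9*(w - 3)) = -(4 + w)/(9*(-3 + w)))
L = 43
V(E) = 559/648 (V(E) = 1 - (-89)*(-4 - 1*(-5))/(9*(-3 - 5))/9 = 1 - (-89)*(1/9)*(-4 + 5)/(-8)/9 = 1 - (-89)*(1/9)*(-1/8)*1/9 = 1 - (-89)*(-1)/(9*72) = 1 - 1/9*89/72 = 1 - 89/648 = 559/648)
R - V(L) = -2511786 - 1*559/648 = -2511786 - 559/648 = -1627637887/648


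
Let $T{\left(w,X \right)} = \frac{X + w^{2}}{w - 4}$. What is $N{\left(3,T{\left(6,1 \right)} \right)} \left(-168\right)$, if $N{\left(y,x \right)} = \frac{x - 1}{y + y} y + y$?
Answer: $-1974$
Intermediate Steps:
$T{\left(w,X \right)} = \frac{X + w^{2}}{-4 + w}$
$N{\left(y,x \right)} = - \frac{1}{2} + y + \frac{x}{2}$ ($N{\left(y,x \right)} = \frac{-1 + x}{2 y} y + y = \left(- \frac{1}{2} + \frac{x}{2}\right) + y = - \frac{1}{2} + y + \frac{x}{2}$)
$N{\left(3,T{\left(6,1 \right)} \right)} \left(-168\right) = \left(- \frac{1}{2} + 3 + \frac{\frac{1}{-4 + 6} \left(1 + 6^{2}\right)}{2}\right) \left(-168\right) = \left(- \frac{1}{2} + 3 + \frac{\frac{1}{2} \left(1 + 36\right)}{2}\right) \left(-168\right) = \left(- \frac{1}{2} + 3 + \frac{\frac{1}{2} \cdot 37}{2}\right) \left(-168\right) = \left(- \frac{1}{2} + 3 + \frac{1}{2} \cdot \frac{37}{2}\right) \left(-168\right) = \left(- \frac{1}{2} + 3 + \frac{37}{4}\right) \left(-168\right) = \frac{47}{4} \left(-168\right) = -1974$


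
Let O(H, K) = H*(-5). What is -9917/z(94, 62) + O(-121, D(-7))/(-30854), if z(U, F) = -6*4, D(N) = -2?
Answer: 152982299/370248 ≈ 413.19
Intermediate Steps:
O(H, K) = -5*H
z(U, F) = -24
-9917/z(94, 62) + O(-121, D(-7))/(-30854) = -9917/(-24) - 5*(-121)/(-30854) = -9917*(-1/24) + 605*(-1/30854) = 9917/24 - 605/30854 = 152982299/370248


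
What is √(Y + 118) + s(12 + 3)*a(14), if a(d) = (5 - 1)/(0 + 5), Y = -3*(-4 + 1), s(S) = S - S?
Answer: √127 ≈ 11.269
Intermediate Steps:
s(S) = 0
Y = 9 (Y = -3*(-3) = 9)
a(d) = ⅘ (a(d) = 4/5 = 4*(⅕) = ⅘)
√(Y + 118) + s(12 + 3)*a(14) = √(9 + 118) + 0*(⅘) = √127 + 0 = √127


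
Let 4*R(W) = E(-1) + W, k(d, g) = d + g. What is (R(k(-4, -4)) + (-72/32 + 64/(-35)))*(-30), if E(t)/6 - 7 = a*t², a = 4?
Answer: -4377/14 ≈ -312.64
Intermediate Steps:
E(t) = 42 + 24*t² (E(t) = 42 + 6*(4*t²) = 42 + 24*t²)
R(W) = 33/2 + W/4 (R(W) = ((42 + 24*(-1)²) + W)/4 = ((42 + 24*1) + W)/4 = ((42 + 24) + W)/4 = (66 + W)/4 = 33/2 + W/4)
(R(k(-4, -4)) + (-72/32 + 64/(-35)))*(-30) = ((33/2 + (-4 - 4)/4) + (-72/32 + 64/(-35)))*(-30) = ((33/2 + (¼)*(-8)) + (-72*1/32 + 64*(-1/35)))*(-30) = ((33/2 - 2) + (-9/4 - 64/35))*(-30) = (29/2 - 571/140)*(-30) = (1459/140)*(-30) = -4377/14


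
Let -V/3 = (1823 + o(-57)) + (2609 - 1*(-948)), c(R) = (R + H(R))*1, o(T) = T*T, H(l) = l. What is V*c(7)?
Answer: -362418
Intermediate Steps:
o(T) = T²
c(R) = 2*R (c(R) = (R + R)*1 = (2*R)*1 = 2*R)
V = -25887 (V = -3*((1823 + (-57)²) + (2609 - 1*(-948))) = -3*((1823 + 3249) + (2609 + 948)) = -3*(5072 + 3557) = -3*8629 = -25887)
V*c(7) = -51774*7 = -25887*14 = -362418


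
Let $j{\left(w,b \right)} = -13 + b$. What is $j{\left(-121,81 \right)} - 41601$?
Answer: $-41533$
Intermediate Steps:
$j{\left(-121,81 \right)} - 41601 = \left(-13 + 81\right) - 41601 = 68 - 41601 = -41533$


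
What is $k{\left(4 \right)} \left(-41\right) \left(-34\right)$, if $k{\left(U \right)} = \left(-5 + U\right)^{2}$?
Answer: $1394$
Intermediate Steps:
$k{\left(4 \right)} \left(-41\right) \left(-34\right) = \left(-5 + 4\right)^{2} \left(-41\right) \left(-34\right) = \left(-1\right)^{2} \left(-41\right) \left(-34\right) = 1 \left(-41\right) \left(-34\right) = \left(-41\right) \left(-34\right) = 1394$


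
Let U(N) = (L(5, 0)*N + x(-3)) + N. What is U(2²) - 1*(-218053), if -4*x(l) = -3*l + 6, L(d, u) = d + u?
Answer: 872293/4 ≈ 2.1807e+5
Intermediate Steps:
x(l) = -3/2 + 3*l/4 (x(l) = -(-3*l + 6)/4 = -(6 - 3*l)/4 = -3/2 + 3*l/4)
U(N) = -15/4 + 6*N (U(N) = ((5 + 0)*N + (-3/2 + (¾)*(-3))) + N = (5*N + (-3/2 - 9/4)) + N = (5*N - 15/4) + N = (-15/4 + 5*N) + N = -15/4 + 6*N)
U(2²) - 1*(-218053) = (-15/4 + 6*2²) - 1*(-218053) = (-15/4 + 6*4) + 218053 = (-15/4 + 24) + 218053 = 81/4 + 218053 = 872293/4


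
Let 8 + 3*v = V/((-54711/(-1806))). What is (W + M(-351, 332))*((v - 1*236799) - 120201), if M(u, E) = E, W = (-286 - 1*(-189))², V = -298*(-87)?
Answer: -21123212865556/6079 ≈ -3.4748e+9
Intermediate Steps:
V = 25926
W = 9409 (W = (-286 + 189)² = (-97)² = 9409)
v = 5153852/18237 (v = -8/3 + (25926/((-54711/(-1806))))/3 = -8/3 + (25926/((-54711*(-1/1806))))/3 = -8/3 + (25926/(18237/602))/3 = -8/3 + (25926*(602/18237))/3 = -8/3 + (⅓)*(5202484/6079) = -8/3 + 5202484/18237 = 5153852/18237 ≈ 282.60)
(W + M(-351, 332))*((v - 1*236799) - 120201) = (9409 + 332)*((5153852/18237 - 1*236799) - 120201) = 9741*((5153852/18237 - 236799) - 120201) = 9741*(-4313349511/18237 - 120201) = 9741*(-6505455148/18237) = -21123212865556/6079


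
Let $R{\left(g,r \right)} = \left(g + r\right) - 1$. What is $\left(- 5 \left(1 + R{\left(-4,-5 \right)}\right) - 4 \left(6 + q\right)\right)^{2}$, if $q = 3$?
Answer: $81$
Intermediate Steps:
$R{\left(g,r \right)} = -1 + g + r$
$\left(- 5 \left(1 + R{\left(-4,-5 \right)}\right) - 4 \left(6 + q\right)\right)^{2} = \left(- 5 \left(1 - 10\right) - 4 \left(6 + 3\right)\right)^{2} = \left(- 5 \left(1 - 10\right) - 36\right)^{2} = \left(\left(-5\right) \left(-9\right) - 36\right)^{2} = \left(45 - 36\right)^{2} = 9^{2} = 81$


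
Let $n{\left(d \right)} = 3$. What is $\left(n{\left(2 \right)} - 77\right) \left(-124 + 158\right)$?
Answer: $-2516$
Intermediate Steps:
$\left(n{\left(2 \right)} - 77\right) \left(-124 + 158\right) = \left(3 - 77\right) \left(-124 + 158\right) = \left(3 - 77\right) 34 = \left(-74\right) 34 = -2516$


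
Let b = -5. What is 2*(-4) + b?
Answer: -13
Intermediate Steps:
2*(-4) + b = 2*(-4) - 5 = -8 - 5 = -13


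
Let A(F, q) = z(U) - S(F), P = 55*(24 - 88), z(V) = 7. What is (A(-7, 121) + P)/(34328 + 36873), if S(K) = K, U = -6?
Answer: -3506/71201 ≈ -0.049241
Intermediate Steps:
P = -3520 (P = 55*(-64) = -3520)
A(F, q) = 7 - F
(A(-7, 121) + P)/(34328 + 36873) = ((7 - 1*(-7)) - 3520)/(34328 + 36873) = ((7 + 7) - 3520)/71201 = (14 - 3520)*(1/71201) = -3506*1/71201 = -3506/71201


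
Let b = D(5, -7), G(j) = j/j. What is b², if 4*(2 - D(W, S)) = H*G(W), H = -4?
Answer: 9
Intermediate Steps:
G(j) = 1
D(W, S) = 3 (D(W, S) = 2 - (-1) = 2 - ¼*(-4) = 2 + 1 = 3)
b = 3
b² = 3² = 9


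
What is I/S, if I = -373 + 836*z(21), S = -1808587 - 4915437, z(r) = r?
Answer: -17183/6724024 ≈ -0.0025555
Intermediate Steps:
S = -6724024
I = 17183 (I = -373 + 836*21 = -373 + 17556 = 17183)
I/S = 17183/(-6724024) = 17183*(-1/6724024) = -17183/6724024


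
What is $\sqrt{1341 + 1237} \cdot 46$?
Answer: $46 \sqrt{2578} \approx 2335.6$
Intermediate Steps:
$\sqrt{1341 + 1237} \cdot 46 = \sqrt{2578} \cdot 46 = 46 \sqrt{2578}$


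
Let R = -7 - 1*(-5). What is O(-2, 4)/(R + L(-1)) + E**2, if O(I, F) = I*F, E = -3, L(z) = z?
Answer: 35/3 ≈ 11.667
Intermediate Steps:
R = -2 (R = -7 + 5 = -2)
O(I, F) = F*I
O(-2, 4)/(R + L(-1)) + E**2 = (4*(-2))/(-2 - 1) + (-3)**2 = -8/(-3) + 9 = -1/3*(-8) + 9 = 8/3 + 9 = 35/3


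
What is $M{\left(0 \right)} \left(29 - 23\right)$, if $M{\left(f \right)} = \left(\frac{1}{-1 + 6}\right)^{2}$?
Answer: $\frac{6}{25} \approx 0.24$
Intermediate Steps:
$M{\left(f \right)} = \frac{1}{25}$ ($M{\left(f \right)} = \left(\frac{1}{5}\right)^{2} = \frac{1}{25}$)
$M{\left(0 \right)} \left(29 - 23\right) = \frac{29 - 23}{25} = \frac{1}{25} \cdot 6 = \frac{6}{25}$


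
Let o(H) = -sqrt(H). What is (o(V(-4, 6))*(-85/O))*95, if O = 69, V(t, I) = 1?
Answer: 8075/69 ≈ 117.03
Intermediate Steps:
(o(V(-4, 6))*(-85/O))*95 = ((-sqrt(1))*(-85/69))*95 = ((-1*1)*(-85*1/69))*95 = -1*(-85/69)*95 = (85/69)*95 = 8075/69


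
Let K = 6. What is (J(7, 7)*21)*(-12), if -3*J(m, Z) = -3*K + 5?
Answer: -1092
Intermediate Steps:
J(m, Z) = 13/3 (J(m, Z) = -(-3*6 + 5)/3 = -(-18 + 5)/3 = -⅓*(-13) = 13/3)
(J(7, 7)*21)*(-12) = ((13/3)*21)*(-12) = 91*(-12) = -1092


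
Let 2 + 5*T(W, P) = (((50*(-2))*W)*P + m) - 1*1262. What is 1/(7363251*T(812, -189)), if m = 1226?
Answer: 5/113002060643262 ≈ 4.4247e-14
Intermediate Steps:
T(W, P) = -38/5 - 20*P*W (T(W, P) = -⅖ + ((((50*(-2))*W)*P + 1226) - 1*1262)/5 = -⅖ + (((-100*W)*P + 1226) - 1262)/5 = -⅖ + ((-100*P*W + 1226) - 1262)/5 = -⅖ + ((1226 - 100*P*W) - 1262)/5 = -⅖ + (-36 - 100*P*W)/5 = -⅖ + (-36/5 - 20*P*W) = -38/5 - 20*P*W)
1/(7363251*T(812, -189)) = 1/(7363251*(-38/5 - 20*(-189)*812)) = 1/(7363251*(-38/5 + 3069360)) = 1/(7363251*(15346762/5)) = (1/7363251)*(5/15346762) = 5/113002060643262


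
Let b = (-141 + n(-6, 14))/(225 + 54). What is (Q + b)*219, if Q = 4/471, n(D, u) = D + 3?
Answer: -541076/4867 ≈ -111.17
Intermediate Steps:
n(D, u) = 3 + D
b = -16/31 (b = (-141 + (3 - 6))/(225 + 54) = (-141 - 3)/279 = -144*1/279 = -16/31 ≈ -0.51613)
Q = 4/471 (Q = 4*(1/471) = 4/471 ≈ 0.0084926)
(Q + b)*219 = (4/471 - 16/31)*219 = -7412/14601*219 = -541076/4867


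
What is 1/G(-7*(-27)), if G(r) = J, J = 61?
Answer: 1/61 ≈ 0.016393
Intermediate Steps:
G(r) = 61
1/G(-7*(-27)) = 1/61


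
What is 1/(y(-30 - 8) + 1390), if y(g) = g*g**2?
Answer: -1/53482 ≈ -1.8698e-5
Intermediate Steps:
y(g) = g**3
1/(y(-30 - 8) + 1390) = 1/((-30 - 8)**3 + 1390) = 1/((-38)**3 + 1390) = 1/(-54872 + 1390) = 1/(-53482) = -1/53482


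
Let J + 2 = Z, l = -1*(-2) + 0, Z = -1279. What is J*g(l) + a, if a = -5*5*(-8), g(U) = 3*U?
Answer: -7486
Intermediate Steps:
l = 2 (l = 2 + 0 = 2)
J = -1281 (J = -2 - 1279 = -1281)
a = 200 (a = -25*(-8) = 200)
J*g(l) + a = -3843*2 + 200 = -1281*6 + 200 = -7686 + 200 = -7486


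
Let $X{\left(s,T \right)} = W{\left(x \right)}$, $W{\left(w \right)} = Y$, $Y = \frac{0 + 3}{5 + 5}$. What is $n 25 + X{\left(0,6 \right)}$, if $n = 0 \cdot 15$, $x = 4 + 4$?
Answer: $\frac{3}{10} \approx 0.3$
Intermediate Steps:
$x = 8$
$Y = \frac{3}{10} \approx 0.3$
$W{\left(w \right)} = \frac{3}{10}$
$n = 0$
$X{\left(s,T \right)} = \frac{3}{10}$
$n 25 + X{\left(0,6 \right)} = 0 \cdot 25 + \frac{3}{10} = 0 + \frac{3}{10} = \frac{3}{10}$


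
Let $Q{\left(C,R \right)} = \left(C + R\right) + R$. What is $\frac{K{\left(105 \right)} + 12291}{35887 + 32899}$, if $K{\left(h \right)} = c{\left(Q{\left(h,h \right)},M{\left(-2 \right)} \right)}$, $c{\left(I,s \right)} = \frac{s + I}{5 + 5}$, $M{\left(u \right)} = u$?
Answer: $\frac{123223}{687860} \approx 0.17914$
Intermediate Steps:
$Q{\left(C,R \right)} = C + 2 R$
$c{\left(I,s \right)} = \frac{I}{10} + \frac{s}{10}$ ($c{\left(I,s \right)} = \frac{I + s}{10} = \left(I + s\right) \frac{1}{10} = \frac{I}{10} + \frac{s}{10}$)
$K{\left(h \right)} = - \frac{1}{5} + \frac{3 h}{10}$ ($K{\left(h \right)} = \frac{h + 2 h}{10} + \frac{1}{10} \left(-2\right) = \frac{3 h}{10} - \frac{1}{5} = - \frac{1}{5} + \frac{3 h}{10}$)
$\frac{K{\left(105 \right)} + 12291}{35887 + 32899} = \frac{\left(- \frac{1}{5} + \frac{3}{10} \cdot 105\right) + 12291}{35887 + 32899} = \frac{\left(- \frac{1}{5} + \frac{63}{2}\right) + 12291}{68786} = \left(\frac{313}{10} + 12291\right) \frac{1}{68786} = \frac{123223}{10} \cdot \frac{1}{68786} = \frac{123223}{687860}$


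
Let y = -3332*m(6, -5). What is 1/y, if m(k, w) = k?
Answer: -1/19992 ≈ -5.0020e-5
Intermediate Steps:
y = -19992 (y = -3332*6 = -19992)
1/y = 1/(-19992) = -1/19992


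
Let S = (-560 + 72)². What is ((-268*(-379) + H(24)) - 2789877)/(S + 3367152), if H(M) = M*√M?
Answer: -2688305/3605296 + 3*√6/225331 ≈ -0.74562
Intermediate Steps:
H(M) = M^(3/2)
S = 238144 (S = (-488)² = 238144)
((-268*(-379) + H(24)) - 2789877)/(S + 3367152) = ((-268*(-379) + 24^(3/2)) - 2789877)/(238144 + 3367152) = ((101572 + 48*√6) - 2789877)/3605296 = (-2688305 + 48*√6)*(1/3605296) = -2688305/3605296 + 3*√6/225331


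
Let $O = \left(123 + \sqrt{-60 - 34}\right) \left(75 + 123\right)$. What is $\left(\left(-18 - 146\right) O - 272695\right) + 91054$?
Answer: $-4175697 - 32472 i \sqrt{94} \approx -4.1757 \cdot 10^{6} - 3.1483 \cdot 10^{5} i$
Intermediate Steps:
$O = 24354 + 198 i \sqrt{94}$ ($O = \left(123 + \sqrt{-94}\right) 198 = \left(123 + i \sqrt{94}\right) 198 = 24354 + 198 i \sqrt{94} \approx 24354.0 + 1919.7 i$)
$\left(\left(-18 - 146\right) O - 272695\right) + 91054 = \left(\left(-18 - 146\right) \left(24354 + 198 i \sqrt{94}\right) - 272695\right) + 91054 = \left(- 164 \left(24354 + 198 i \sqrt{94}\right) - 272695\right) + 91054 = \left(\left(-3994056 - 32472 i \sqrt{94}\right) - 272695\right) + 91054 = \left(-4266751 - 32472 i \sqrt{94}\right) + 91054 = -4175697 - 32472 i \sqrt{94}$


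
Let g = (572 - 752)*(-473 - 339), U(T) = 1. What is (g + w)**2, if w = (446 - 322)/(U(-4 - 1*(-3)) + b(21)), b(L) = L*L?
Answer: 1043381863222084/48841 ≈ 2.1363e+10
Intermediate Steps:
b(L) = L**2
g = 146160 (g = -180*(-812) = 146160)
w = 62/221 (w = (446 - 322)/(1 + 21**2) = 124/(1 + 441) = 124/442 = 124*(1/442) = 62/221 ≈ 0.28054)
(g + w)**2 = (146160 + 62/221)**2 = (32301422/221)**2 = 1043381863222084/48841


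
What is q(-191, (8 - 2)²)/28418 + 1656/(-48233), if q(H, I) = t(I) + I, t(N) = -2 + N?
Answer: -21841949/685342697 ≈ -0.031870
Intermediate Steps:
q(H, I) = -2 + 2*I (q(H, I) = (-2 + I) + I = -2 + 2*I)
q(-191, (8 - 2)²)/28418 + 1656/(-48233) = (-2 + 2*(8 - 2)²)/28418 + 1656/(-48233) = (-2 + 2*6²)*(1/28418) + 1656*(-1/48233) = (-2 + 2*36)*(1/28418) - 1656/48233 = (-2 + 72)*(1/28418) - 1656/48233 = 70*(1/28418) - 1656/48233 = 35/14209 - 1656/48233 = -21841949/685342697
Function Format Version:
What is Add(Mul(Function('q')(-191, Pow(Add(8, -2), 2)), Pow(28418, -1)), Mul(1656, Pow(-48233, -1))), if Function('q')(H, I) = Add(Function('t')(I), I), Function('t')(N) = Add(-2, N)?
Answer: Rational(-21841949, 685342697) ≈ -0.031870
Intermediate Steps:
Function('q')(H, I) = Add(-2, Mul(2, I)) (Function('q')(H, I) = Add(Add(-2, I), I) = Add(-2, Mul(2, I)))
Add(Mul(Function('q')(-191, Pow(Add(8, -2), 2)), Pow(28418, -1)), Mul(1656, Pow(-48233, -1))) = Add(Mul(Add(-2, Mul(2, Pow(Add(8, -2), 2))), Pow(28418, -1)), Mul(1656, Pow(-48233, -1))) = Add(Mul(Add(-2, Mul(2, Pow(6, 2))), Rational(1, 28418)), Mul(1656, Rational(-1, 48233))) = Add(Mul(Add(-2, Mul(2, 36)), Rational(1, 28418)), Rational(-1656, 48233)) = Add(Mul(Add(-2, 72), Rational(1, 28418)), Rational(-1656, 48233)) = Add(Mul(70, Rational(1, 28418)), Rational(-1656, 48233)) = Add(Rational(35, 14209), Rational(-1656, 48233)) = Rational(-21841949, 685342697)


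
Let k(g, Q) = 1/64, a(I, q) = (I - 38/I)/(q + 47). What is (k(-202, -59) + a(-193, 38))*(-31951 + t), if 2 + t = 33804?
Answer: -4377798249/1049920 ≈ -4169.6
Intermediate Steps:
t = 33802 (t = -2 + 33804 = 33802)
a(I, q) = (I - 38/I)/(47 + q)
k(g, Q) = 1/64
(k(-202, -59) + a(-193, 38))*(-31951 + t) = (1/64 + (-38 + (-193)²)/((-193)*(47 + 38)))*(-31951 + 33802) = (1/64 - 1/193*(-38 + 37249)/85)*1851 = (1/64 - 1/193*1/85*37211)*1851 = (1/64 - 37211/16405)*1851 = -2365099/1049920*1851 = -4377798249/1049920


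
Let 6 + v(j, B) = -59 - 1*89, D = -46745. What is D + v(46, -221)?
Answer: -46899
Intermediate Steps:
v(j, B) = -154 (v(j, B) = -6 + (-59 - 1*89) = -6 + (-59 - 89) = -6 - 148 = -154)
D + v(46, -221) = -46745 - 154 = -46899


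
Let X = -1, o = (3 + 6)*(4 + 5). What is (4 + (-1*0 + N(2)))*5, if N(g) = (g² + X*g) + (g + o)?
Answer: 445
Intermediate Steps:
o = 81 (o = 9*9 = 81)
N(g) = 81 + g² (N(g) = (g² - g) + (g + 81) = (g² - g) + (81 + g) = 81 + g²)
(4 + (-1*0 + N(2)))*5 = (4 + (-1*0 + (81 + 2²)))*5 = (4 + (0 + (81 + 4)))*5 = (4 + (0 + 85))*5 = (4 + 85)*5 = 89*5 = 445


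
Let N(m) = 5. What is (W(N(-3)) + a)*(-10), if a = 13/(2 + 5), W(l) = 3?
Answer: -340/7 ≈ -48.571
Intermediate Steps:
a = 13/7 ≈ 1.8571
(W(N(-3)) + a)*(-10) = (3 + 13/7)*(-10) = (34/7)*(-10) = -340/7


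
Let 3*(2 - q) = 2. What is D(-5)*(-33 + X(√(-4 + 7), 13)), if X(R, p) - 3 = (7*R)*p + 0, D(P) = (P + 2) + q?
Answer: 50 - 455*√3/3 ≈ -212.69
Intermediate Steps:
q = 4/3 (q = 2 - ⅓*2 = 2 - ⅔ = 4/3 ≈ 1.3333)
D(P) = 10/3 + P (D(P) = (P + 2) + 4/3 = (2 + P) + 4/3 = 10/3 + P)
X(R, p) = 3 + 7*R*p (X(R, p) = 3 + ((7*R)*p + 0) = 3 + (7*R*p + 0) = 3 + 7*R*p)
D(-5)*(-33 + X(√(-4 + 7), 13)) = (10/3 - 5)*(-33 + (3 + 7*√(-4 + 7)*13)) = -5*(-33 + (3 + 7*√3*13))/3 = -5*(-33 + (3 + 91*√3))/3 = -5*(-30 + 91*√3)/3 = 50 - 455*√3/3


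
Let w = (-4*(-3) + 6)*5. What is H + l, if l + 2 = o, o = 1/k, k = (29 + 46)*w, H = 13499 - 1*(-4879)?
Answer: 124038001/6750 ≈ 18376.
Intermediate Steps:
w = 90 (w = (12 + 6)*5 = 18*5 = 90)
H = 18378 (H = 13499 + 4879 = 18378)
k = 6750 (k = (29 + 46)*90 = 75*90 = 6750)
o = 1/6750 ≈ 0.00014815
l = -13499/6750 (l = -2 + 1/6750 = -13499/6750 ≈ -1.9999)
H + l = 18378 - 13499/6750 = 124038001/6750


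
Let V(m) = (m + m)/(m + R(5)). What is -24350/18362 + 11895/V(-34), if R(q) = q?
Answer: 3166203955/624308 ≈ 5071.5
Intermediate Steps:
V(m) = 2*m/(5 + m) (V(m) = (m + m)/(m + 5) = (2*m)/(5 + m) = 2*m/(5 + m))
-24350/18362 + 11895/V(-34) = -24350/18362 + 11895/((2*(-34)/(5 - 34))) = -24350*1/18362 + 11895/((2*(-34)/(-29))) = -12175/9181 + 11895/((2*(-34)*(-1/29))) = -12175/9181 + 11895/(68/29) = -12175/9181 + 11895*(29/68) = -12175/9181 + 344955/68 = 3166203955/624308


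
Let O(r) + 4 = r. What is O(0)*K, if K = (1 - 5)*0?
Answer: 0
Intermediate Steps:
K = 0 (K = -4*0 = 0)
O(r) = -4 + r
O(0)*K = (-4 + 0)*0 = -4*0 = 0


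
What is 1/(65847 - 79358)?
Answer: -1/13511 ≈ -7.4014e-5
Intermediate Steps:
1/(65847 - 79358) = 1/(-13511) = -1/13511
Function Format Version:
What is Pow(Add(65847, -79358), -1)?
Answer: Rational(-1, 13511) ≈ -7.4014e-5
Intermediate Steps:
Pow(Add(65847, -79358), -1) = Pow(-13511, -1) = Rational(-1, 13511)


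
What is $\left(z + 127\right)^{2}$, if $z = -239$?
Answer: $12544$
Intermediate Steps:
$\left(z + 127\right)^{2} = \left(-239 + 127\right)^{2} = \left(-112\right)^{2} = 12544$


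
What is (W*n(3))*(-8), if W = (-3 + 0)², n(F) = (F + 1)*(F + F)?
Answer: -1728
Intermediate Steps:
n(F) = 2*F*(1 + F) (n(F) = (1 + F)*(2*F) = 2*F*(1 + F))
W = 9 (W = (-3)² = 9)
(W*n(3))*(-8) = (9*(2*3*(1 + 3)))*(-8) = (9*(2*3*4))*(-8) = (9*24)*(-8) = 216*(-8) = -1728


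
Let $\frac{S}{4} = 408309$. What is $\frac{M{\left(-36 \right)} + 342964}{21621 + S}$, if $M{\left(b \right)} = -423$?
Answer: $\frac{342541}{1654857} \approx 0.20699$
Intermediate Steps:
$S = 1633236$ ($S = 4 \cdot 408309 = 1633236$)
$\frac{M{\left(-36 \right)} + 342964}{21621 + S} = \frac{-423 + 342964}{21621 + 1633236} = \frac{342541}{1654857}$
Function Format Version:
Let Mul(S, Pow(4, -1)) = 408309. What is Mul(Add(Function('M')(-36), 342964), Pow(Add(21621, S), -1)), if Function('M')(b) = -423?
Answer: Rational(342541, 1654857) ≈ 0.20699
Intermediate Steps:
S = 1633236 (S = Mul(4, 408309) = 1633236)
Mul(Add(Function('M')(-36), 342964), Pow(Add(21621, S), -1)) = Mul(Add(-423, 342964), Pow(Add(21621, 1633236), -1)) = Mul(342541, Pow(1654857, -1)) = Mul(342541, Rational(1, 1654857)) = Rational(342541, 1654857)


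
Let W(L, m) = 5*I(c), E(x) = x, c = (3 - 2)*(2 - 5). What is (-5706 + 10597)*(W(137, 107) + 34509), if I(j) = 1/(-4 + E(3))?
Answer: 168759064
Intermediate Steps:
c = -3 (c = 1*(-3) = -3)
I(j) = -1 (I(j) = 1/(-4 + 3) = 1/(-1) = -1)
W(L, m) = -5 (W(L, m) = 5*(-1) = -5)
(-5706 + 10597)*(W(137, 107) + 34509) = (-5706 + 10597)*(-5 + 34509) = 4891*34504 = 168759064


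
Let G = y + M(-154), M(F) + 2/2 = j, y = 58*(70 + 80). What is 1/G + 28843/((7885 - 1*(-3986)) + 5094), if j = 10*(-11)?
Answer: 82583164/48570795 ≈ 1.7003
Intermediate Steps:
j = -110
y = 8700 (y = 58*150 = 8700)
M(F) = -111 (M(F) = -1 - 110 = -111)
G = 8589 (G = 8700 - 111 = 8589)
1/G + 28843/((7885 - 1*(-3986)) + 5094) = 1/8589 + 28843/((7885 - 1*(-3986)) + 5094) = 1/8589 + 28843/((7885 + 3986) + 5094) = 1/8589 + 28843/(11871 + 5094) = 1/8589 + 28843/16965 = 82583164/48570795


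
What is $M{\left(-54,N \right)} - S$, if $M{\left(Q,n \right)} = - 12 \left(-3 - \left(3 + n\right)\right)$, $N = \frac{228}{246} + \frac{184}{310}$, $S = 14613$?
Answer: $- \frac{92292111}{6355} \approx -14523.0$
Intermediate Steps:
$N = \frac{9662}{6355}$ ($N = 228 \cdot \frac{1}{246} + 184 \cdot \frac{1}{310} = \frac{38}{41} + \frac{92}{155} = \frac{9662}{6355} \approx 1.5204$)
$M{\left(Q,n \right)} = 72 + 12 n$ ($M{\left(Q,n \right)} = - 12 \left(-6 - n\right) = 72 + 12 n$)
$M{\left(-54,N \right)} - S = \left(72 + 12 \cdot \frac{9662}{6355}\right) - 14613 = \left(72 + \frac{115944}{6355}\right) - 14613 = \frac{573504}{6355} - 14613 = - \frac{92292111}{6355}$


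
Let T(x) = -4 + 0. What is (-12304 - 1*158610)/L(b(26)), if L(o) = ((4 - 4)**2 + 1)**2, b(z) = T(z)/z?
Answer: -170914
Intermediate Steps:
T(x) = -4
b(z) = -4/z
L(o) = 1 (L(o) = (0**2 + 1)**2 = (0 + 1)**2 = 1**2 = 1)
(-12304 - 1*158610)/L(b(26)) = (-12304 - 1*158610)/1 = (-12304 - 158610)*1 = -170914*1 = -170914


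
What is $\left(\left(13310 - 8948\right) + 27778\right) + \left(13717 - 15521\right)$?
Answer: $30336$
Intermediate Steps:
$\left(\left(13310 - 8948\right) + 27778\right) + \left(13717 - 15521\right) = \left(4362 + 27778\right) + \left(13717 - 15521\right) = 32140 - 1804 = 30336$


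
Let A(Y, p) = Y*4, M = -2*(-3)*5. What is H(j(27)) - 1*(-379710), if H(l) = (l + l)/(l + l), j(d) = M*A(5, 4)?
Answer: 379711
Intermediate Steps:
M = 30 (M = 6*5 = 30)
A(Y, p) = 4*Y
j(d) = 600 (j(d) = 30*(4*5) = 30*20 = 600)
H(l) = 1 (H(l) = (2*l)/((2*l)) = (2*l)*(1/(2*l)) = 1)
H(j(27)) - 1*(-379710) = 1 - 1*(-379710) = 1 + 379710 = 379711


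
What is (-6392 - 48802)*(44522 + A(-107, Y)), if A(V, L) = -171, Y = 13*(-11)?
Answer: -2447909094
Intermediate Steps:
Y = -143
(-6392 - 48802)*(44522 + A(-107, Y)) = (-6392 - 48802)*(44522 - 171) = -55194*44351 = -2447909094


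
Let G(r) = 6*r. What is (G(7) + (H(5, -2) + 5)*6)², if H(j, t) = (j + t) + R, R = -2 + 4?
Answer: 10404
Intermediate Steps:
R = 2
H(j, t) = 2 + j + t (H(j, t) = (j + t) + 2 = 2 + j + t)
(G(7) + (H(5, -2) + 5)*6)² = (6*7 + ((2 + 5 - 2) + 5)*6)² = (42 + (5 + 5)*6)² = (42 + 10*6)² = (42 + 60)² = 102² = 10404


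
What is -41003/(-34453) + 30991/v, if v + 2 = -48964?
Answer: 7175725/12878058 ≈ 0.55721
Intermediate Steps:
v = -48966 (v = -2 - 48964 = -48966)
-41003/(-34453) + 30991/v = -41003/(-34453) + 30991/(-48966) = -41003*(-1/34453) + 30991*(-1/48966) = 313/263 - 30991/48966 = 7175725/12878058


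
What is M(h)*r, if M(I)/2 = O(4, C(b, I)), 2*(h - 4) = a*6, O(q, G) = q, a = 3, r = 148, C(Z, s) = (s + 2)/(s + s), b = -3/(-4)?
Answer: 1184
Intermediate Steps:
b = 3/4 (b = -3*(-1/4) = 3/4 ≈ 0.75000)
C(Z, s) = (2 + s)/(2*s) (C(Z, s) = (2 + s)/((2*s)) = (2 + s)*(1/(2*s)) = (2 + s)/(2*s))
h = 13 (h = 4 + (3*6)/2 = 4 + (1/2)*18 = 4 + 9 = 13)
M(I) = 8 (M(I) = 2*4 = 8)
M(h)*r = 8*148 = 1184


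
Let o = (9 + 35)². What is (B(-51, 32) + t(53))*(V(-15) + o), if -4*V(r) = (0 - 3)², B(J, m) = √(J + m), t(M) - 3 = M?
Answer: 108290 + 7735*I*√19/4 ≈ 1.0829e+5 + 8429.0*I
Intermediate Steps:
t(M) = 3 + M
V(r) = -9/4 (V(r) = -(0 - 3)²/4 = -¼*(-3)² = -¼*9 = -9/4)
o = 1936 (o = 44² = 1936)
(B(-51, 32) + t(53))*(V(-15) + o) = (√(-51 + 32) + (3 + 53))*(-9/4 + 1936) = (√(-19) + 56)*(7735/4) = (I*√19 + 56)*(7735/4) = (56 + I*√19)*(7735/4) = 108290 + 7735*I*√19/4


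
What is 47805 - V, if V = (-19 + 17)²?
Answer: 47801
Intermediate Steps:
V = 4 (V = (-2)² = 4)
47805 - V = 47805 - 1*4 = 47805 - 4 = 47801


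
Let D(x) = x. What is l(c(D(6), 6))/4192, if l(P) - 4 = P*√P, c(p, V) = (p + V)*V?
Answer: 1/1048 + 27*√2/262 ≈ 0.14669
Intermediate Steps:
c(p, V) = V*(V + p) (c(p, V) = (V + p)*V = V*(V + p))
l(P) = 4 + P^(3/2) (l(P) = 4 + P*√P = 4 + P^(3/2))
l(c(D(6), 6))/4192 = (4 + (6*(6 + 6))^(3/2))/4192 = (4 + (6*12)^(3/2))*(1/4192) = (4 + 72^(3/2))*(1/4192) = (4 + 432*√2)*(1/4192) = 1/1048 + 27*√2/262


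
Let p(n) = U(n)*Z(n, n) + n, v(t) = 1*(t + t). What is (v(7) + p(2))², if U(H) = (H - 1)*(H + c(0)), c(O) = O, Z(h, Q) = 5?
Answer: 676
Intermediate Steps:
v(t) = 2*t (v(t) = 1*(2*t) = 2*t)
U(H) = H*(-1 + H) (U(H) = (H - 1)*(H + 0) = (-1 + H)*H = H*(-1 + H))
p(n) = n + 5*n*(-1 + n) (p(n) = (n*(-1 + n))*5 + n = 5*n*(-1 + n) + n = n + 5*n*(-1 + n))
(v(7) + p(2))² = (2*7 + 2*(-4 + 5*2))² = (14 + 2*(-4 + 10))² = (14 + 2*6)² = (14 + 12)² = 26² = 676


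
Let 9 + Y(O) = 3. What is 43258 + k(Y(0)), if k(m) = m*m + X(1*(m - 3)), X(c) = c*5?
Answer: 43249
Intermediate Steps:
Y(O) = -6 (Y(O) = -9 + 3 = -6)
X(c) = 5*c
k(m) = -15 + m² + 5*m (k(m) = m*m + 5*(1*(m - 3)) = m² + 5*(1*(-3 + m)) = m² + 5*(-3 + m) = m² + (-15 + 5*m) = -15 + m² + 5*m)
43258 + k(Y(0)) = 43258 + (-15 + (-6)² + 5*(-6)) = 43258 + (-15 + 36 - 30) = 43258 - 9 = 43249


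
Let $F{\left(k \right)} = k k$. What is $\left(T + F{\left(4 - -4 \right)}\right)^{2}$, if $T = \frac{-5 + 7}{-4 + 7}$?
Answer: $\frac{37636}{9} \approx 4181.8$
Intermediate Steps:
$F{\left(k \right)} = k^{2}$
$T = \frac{2}{3} \approx 0.66667$
$\left(T + F{\left(4 - -4 \right)}\right)^{2} = \left(\frac{2}{3} + \left(4 - -4\right)^{2}\right)^{2} = \left(\frac{2}{3} + \left(4 + 4\right)^{2}\right)^{2} = \left(\frac{2}{3} + 8^{2}\right)^{2} = \left(\frac{2}{3} + 64\right)^{2} = \left(\frac{194}{3}\right)^{2} = \frac{37636}{9}$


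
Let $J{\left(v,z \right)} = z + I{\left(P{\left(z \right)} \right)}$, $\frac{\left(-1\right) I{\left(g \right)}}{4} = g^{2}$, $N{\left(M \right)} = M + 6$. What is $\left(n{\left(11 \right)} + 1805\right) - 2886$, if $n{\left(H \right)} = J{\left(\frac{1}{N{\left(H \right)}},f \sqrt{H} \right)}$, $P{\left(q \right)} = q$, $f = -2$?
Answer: $-1257 - 2 \sqrt{11} \approx -1263.6$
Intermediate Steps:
$N{\left(M \right)} = 6 + M$
$I{\left(g \right)} = - 4 g^{2}$
$J{\left(v,z \right)} = z - 4 z^{2}$
$n{\left(H \right)} = - 2 \sqrt{H} \left(1 + 8 \sqrt{H}\right)$ ($n{\left(H \right)} = - 2 \sqrt{H} \left(1 - 4 \left(- 2 \sqrt{H}\right)\right) = - 2 \sqrt{H} \left(1 + 8 \sqrt{H}\right)$)
$\left(n{\left(11 \right)} + 1805\right) - 2886 = \left(\left(\left(-16\right) 11 - 2 \sqrt{11}\right) + 1805\right) - 2886 = \left(\left(-176 - 2 \sqrt{11}\right) + 1805\right) - 2886 = \left(1629 - 2 \sqrt{11}\right) - 2886 = -1257 - 2 \sqrt{11}$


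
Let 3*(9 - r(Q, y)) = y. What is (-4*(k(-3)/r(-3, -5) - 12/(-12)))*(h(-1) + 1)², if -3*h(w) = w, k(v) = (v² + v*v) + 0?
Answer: -172/9 ≈ -19.111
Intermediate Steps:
k(v) = 2*v² (k(v) = (v² + v²) + 0 = 2*v² + 0 = 2*v²)
r(Q, y) = 9 - y/3
h(w) = -w/3
(-4*(k(-3)/r(-3, -5) - 12/(-12)))*(h(-1) + 1)² = (-4*((2*(-3)²)/(9 - ⅓*(-5)) - 12/(-12)))*(-⅓*(-1) + 1)² = (-4*((2*9)/(9 + 5/3) - 12*(-1/12)))*(⅓ + 1)² = (-4*(18/(32/3) + 1))*(4/3)² = -4*(18*(3/32) + 1)*(16/9) = -4*(27/16 + 1)*(16/9) = -4*43/16*(16/9) = -43/4*16/9 = -172/9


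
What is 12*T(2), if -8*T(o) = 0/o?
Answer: 0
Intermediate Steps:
T(o) = 0 (T(o) = -0/o = -⅛*0 = 0)
12*T(2) = 12*0 = 0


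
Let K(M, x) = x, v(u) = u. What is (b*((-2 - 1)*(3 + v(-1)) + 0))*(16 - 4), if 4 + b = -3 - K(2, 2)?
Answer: 648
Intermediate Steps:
b = -9 (b = -4 + (-3 - 1*2) = -4 + (-3 - 2) = -4 - 5 = -9)
(b*((-2 - 1)*(3 + v(-1)) + 0))*(16 - 4) = (-9*((-2 - 1)*(3 - 1) + 0))*(16 - 4) = -9*(-3*2 + 0)*12 = -9*(-6 + 0)*12 = -9*(-6)*12 = 54*12 = 648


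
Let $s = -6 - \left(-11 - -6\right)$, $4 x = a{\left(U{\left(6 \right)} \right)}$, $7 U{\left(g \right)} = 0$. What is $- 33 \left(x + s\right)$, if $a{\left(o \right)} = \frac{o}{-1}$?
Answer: $33$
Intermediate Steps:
$U{\left(g \right)} = 0$ ($U{\left(g \right)} = \frac{1}{7} \cdot 0 = 0$)
$a{\left(o \right)} = - o$ ($a{\left(o \right)} = o \left(-1\right) = - o$)
$x = 0$ ($x = \frac{\left(-1\right) 0}{4} = \frac{1}{4} \cdot 0 = 0$)
$s = -1$ ($s = -6 - \left(-11 + 6\right) = -6 - -5 = -6 + 5 = -1$)
$- 33 \left(x + s\right) = - 33 \left(0 - 1\right) = \left(-33\right) \left(-1\right) = 33$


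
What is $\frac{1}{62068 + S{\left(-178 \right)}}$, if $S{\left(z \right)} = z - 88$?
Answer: $\frac{1}{61802} \approx 1.6181 \cdot 10^{-5}$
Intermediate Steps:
$S{\left(z \right)} = -88 + z$
$\frac{1}{62068 + S{\left(-178 \right)}} = \frac{1}{62068 - 266} = \frac{1}{61802}$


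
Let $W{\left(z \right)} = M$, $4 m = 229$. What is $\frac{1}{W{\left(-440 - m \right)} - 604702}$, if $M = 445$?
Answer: $- \frac{1}{604257} \approx -1.6549 \cdot 10^{-6}$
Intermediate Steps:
$m = \frac{229}{4}$ ($m = \frac{1}{4} \cdot 229 = \frac{229}{4} \approx 57.25$)
$W{\left(z \right)} = 445$
$\frac{1}{W{\left(-440 - m \right)} - 604702} = \frac{1}{445 - 604702} = \frac{1}{-604257} = - \frac{1}{604257}$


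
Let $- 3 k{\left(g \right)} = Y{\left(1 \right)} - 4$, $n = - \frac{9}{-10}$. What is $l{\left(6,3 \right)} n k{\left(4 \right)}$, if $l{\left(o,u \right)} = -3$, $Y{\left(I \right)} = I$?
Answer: $- \frac{27}{10} \approx -2.7$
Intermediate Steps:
$n = \frac{9}{10}$ ($n = \left(-9\right) \left(- \frac{1}{10}\right) = \frac{9}{10} \approx 0.9$)
$k{\left(g \right)} = 1$ ($k{\left(g \right)} = - \frac{1 - 4}{3} = \left(- \frac{1}{3}\right) \left(-3\right) = 1$)
$l{\left(6,3 \right)} n k{\left(4 \right)} = \left(-3\right) \frac{9}{10} \cdot 1 = \left(- \frac{27}{10}\right) 1 = - \frac{27}{10}$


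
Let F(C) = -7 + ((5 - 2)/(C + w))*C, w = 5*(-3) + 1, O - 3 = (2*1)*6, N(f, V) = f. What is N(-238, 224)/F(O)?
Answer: -119/19 ≈ -6.2632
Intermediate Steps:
O = 15 (O = 3 + (2*1)*6 = 3 + 2*6 = 3 + 12 = 15)
w = -14 (w = -15 + 1 = -14)
F(C) = -7 + 3*C/(-14 + C) (F(C) = -7 + ((5 - 2)/(C - 14))*C = -7 + (3/(-14 + C))*C = -7 + 3*C/(-14 + C))
N(-238, 224)/F(O) = -238*(-14 + 15)/(2*(49 - 2*15)) = -238*1/(2*(49 - 30)) = -238/(2*1*19) = -238/38 = -238*1/38 = -119/19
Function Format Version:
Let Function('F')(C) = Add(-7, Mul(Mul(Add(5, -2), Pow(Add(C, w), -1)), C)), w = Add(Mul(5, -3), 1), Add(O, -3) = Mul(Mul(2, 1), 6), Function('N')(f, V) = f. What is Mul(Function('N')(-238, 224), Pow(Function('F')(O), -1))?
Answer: Rational(-119, 19) ≈ -6.2632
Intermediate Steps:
O = 15 (O = Add(3, Mul(Mul(2, 1), 6)) = Add(3, Mul(2, 6)) = Add(3, 12) = 15)
w = -14 (w = Add(-15, 1) = -14)
Function('F')(C) = Add(-7, Mul(3, C, Pow(Add(-14, C), -1))) (Function('F')(C) = Add(-7, Mul(Mul(Add(5, -2), Pow(Add(C, -14), -1)), C)) = Add(-7, Mul(Mul(3, Pow(Add(-14, C), -1)), C)) = Add(-7, Mul(3, C, Pow(Add(-14, C), -1))))
Mul(Function('N')(-238, 224), Pow(Function('F')(O), -1)) = Mul(-238, Pow(Mul(2, Pow(Add(-14, 15), -1), Add(49, Mul(-2, 15))), -1)) = Mul(-238, Pow(Mul(2, Pow(1, -1), Add(49, -30)), -1)) = Mul(-238, Pow(Mul(2, 1, 19), -1)) = Mul(-238, Pow(38, -1)) = Mul(-238, Rational(1, 38)) = Rational(-119, 19)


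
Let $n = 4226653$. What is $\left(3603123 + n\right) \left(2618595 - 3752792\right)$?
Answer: $-8880508449872$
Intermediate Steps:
$\left(3603123 + n\right) \left(2618595 - 3752792\right) = \left(3603123 + 4226653\right) \left(2618595 - 3752792\right) = 7829776 \left(-1134197\right) = -8880508449872$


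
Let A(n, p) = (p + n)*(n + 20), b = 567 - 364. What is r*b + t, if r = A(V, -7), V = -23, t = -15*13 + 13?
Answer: 18088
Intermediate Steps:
t = -182 (t = -195 + 13 = -182)
b = 203
A(n, p) = (20 + n)*(n + p) (A(n, p) = (n + p)*(20 + n) = (20 + n)*(n + p))
r = 90 (r = (-23)² + 20*(-23) + 20*(-7) - 23*(-7) = 529 - 460 - 140 + 161 = 90)
r*b + t = 90*203 - 182 = 18270 - 182 = 18088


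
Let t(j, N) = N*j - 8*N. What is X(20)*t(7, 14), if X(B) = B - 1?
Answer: -266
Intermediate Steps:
t(j, N) = -8*N + N*j
X(B) = -1 + B
X(20)*t(7, 14) = (-1 + 20)*(14*(-8 + 7)) = 19*(14*(-1)) = 19*(-14) = -266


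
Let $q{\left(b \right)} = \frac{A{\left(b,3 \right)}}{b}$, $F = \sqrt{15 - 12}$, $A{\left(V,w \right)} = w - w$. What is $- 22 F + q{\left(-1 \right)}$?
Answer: $- 22 \sqrt{3} \approx -38.105$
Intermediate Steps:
$A{\left(V,w \right)} = 0$
$F = \sqrt{3} \approx 1.732$
$q{\left(b \right)} = 0$ ($q{\left(b \right)} = \frac{0}{b} = 0$)
$- 22 F + q{\left(-1 \right)} = - 22 \sqrt{3} + 0 = - 22 \sqrt{3}$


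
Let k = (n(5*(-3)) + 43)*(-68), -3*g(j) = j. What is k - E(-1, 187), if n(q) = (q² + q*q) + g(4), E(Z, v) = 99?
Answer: -100597/3 ≈ -33532.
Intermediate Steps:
g(j) = -j/3
n(q) = -4/3 + 2*q² (n(q) = (q² + q*q) - ⅓*4 = (q² + q²) - 4/3 = 2*q² - 4/3 = -4/3 + 2*q²)
k = -100300/3 (k = ((-4/3 + 2*(5*(-3))²) + 43)*(-68) = ((-4/3 + 2*(-15)²) + 43)*(-68) = ((-4/3 + 2*225) + 43)*(-68) = ((-4/3 + 450) + 43)*(-68) = (1346/3 + 43)*(-68) = (1475/3)*(-68) = -100300/3 ≈ -33433.)
k - E(-1, 187) = -100300/3 - 1*99 = -100300/3 - 99 = -100597/3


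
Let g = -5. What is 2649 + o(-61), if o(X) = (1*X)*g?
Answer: 2954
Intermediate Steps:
o(X) = -5*X (o(X) = (1*X)*(-5) = X*(-5) = -5*X)
2649 + o(-61) = 2649 - 5*(-61) = 2649 + 305 = 2954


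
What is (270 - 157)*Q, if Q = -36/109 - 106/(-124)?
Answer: 400585/6758 ≈ 59.276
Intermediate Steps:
Q = 3545/6758 (Q = -36*1/109 - 106*(-1/124) = -36/109 + 53/62 = 3545/6758 ≈ 0.52456)
(270 - 157)*Q = (270 - 157)*(3545/6758) = 113*(3545/6758) = 400585/6758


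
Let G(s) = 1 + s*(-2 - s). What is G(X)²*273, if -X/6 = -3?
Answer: 35184513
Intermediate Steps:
X = 18 (X = -6*(-3) = 18)
G(X)²*273 = (1 - 1*18² - 2*18)²*273 = (1 - 1*324 - 36)²*273 = (1 - 324 - 36)²*273 = (-359)²*273 = 128881*273 = 35184513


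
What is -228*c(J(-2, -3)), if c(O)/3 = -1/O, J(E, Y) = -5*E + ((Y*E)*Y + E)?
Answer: -342/5 ≈ -68.400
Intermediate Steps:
J(E, Y) = -4*E + E*Y² (J(E, Y) = -5*E + ((E*Y)*Y + E) = -5*E + (E*Y² + E) = -5*E + (E + E*Y²) = -4*E + E*Y²)
c(O) = -3/O (c(O) = 3*(-1/O) = -3/O)
-228*c(J(-2, -3)) = -(-684)/((-2*(-4 + (-3)²))) = -(-684)/((-2*(-4 + 9))) = -(-684)/((-2*5)) = -(-684)/(-10) = -(-684)*(-1)/10 = -228*3/10 = -342/5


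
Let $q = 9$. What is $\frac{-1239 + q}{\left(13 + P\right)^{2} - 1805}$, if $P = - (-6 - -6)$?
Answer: $\frac{615}{818} \approx 0.75183$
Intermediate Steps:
$P = 0$ ($P = - (-6 + 6) = \left(-1\right) 0 = 0$)
$\frac{-1239 + q}{\left(13 + P\right)^{2} - 1805} = \frac{-1239 + 9}{\left(13 + 0\right)^{2} - 1805} = - \frac{1230}{13^{2} - 1805} = - \frac{1230}{169 - 1805} = - \frac{1230}{-1636} = \left(-1230\right) \left(- \frac{1}{1636}\right) = \frac{615}{818}$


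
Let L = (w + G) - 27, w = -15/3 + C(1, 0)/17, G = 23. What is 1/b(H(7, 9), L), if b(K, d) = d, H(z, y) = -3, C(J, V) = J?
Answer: -17/152 ≈ -0.11184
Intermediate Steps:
w = -84/17 (w = -15/3 + 1/17 = -15*⅓ + 1*(1/17) = -5 + 1/17 = -84/17 ≈ -4.9412)
L = -152/17 (L = (-84/17 + 23) - 27 = 307/17 - 27 = -152/17 ≈ -8.9412)
1/b(H(7, 9), L) = 1/(-152/17) = -17/152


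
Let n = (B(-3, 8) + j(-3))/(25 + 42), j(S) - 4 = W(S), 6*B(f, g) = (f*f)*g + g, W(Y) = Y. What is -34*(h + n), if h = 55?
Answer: -377332/201 ≈ -1877.3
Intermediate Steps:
B(f, g) = g/6 + g*f²/6 (B(f, g) = ((f*f)*g + g)/6 = (f²*g + g)/6 = (g*f² + g)/6 = (g + g*f²)/6 = g/6 + g*f²/6)
j(S) = 4 + S
n = 43/201 (n = ((⅙)*8*(1 + (-3)²) + (4 - 3))/(25 + 42) = ((⅙)*8*(1 + 9) + 1)/67 = ((⅙)*8*10 + 1)*(1/67) = (40/3 + 1)*(1/67) = (43/3)*(1/67) = 43/201 ≈ 0.21393)
-34*(h + n) = -34*(55 + 43/201) = -34*11098/201 = -377332/201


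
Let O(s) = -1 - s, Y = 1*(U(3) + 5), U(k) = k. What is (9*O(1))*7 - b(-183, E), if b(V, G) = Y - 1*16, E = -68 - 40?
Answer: -118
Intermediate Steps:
E = -108
Y = 8 (Y = 1*(3 + 5) = 1*8 = 8)
b(V, G) = -8 (b(V, G) = 8 - 1*16 = 8 - 16 = -8)
(9*O(1))*7 - b(-183, E) = (9*(-1 - 1*1))*7 - 1*(-8) = (9*(-1 - 1))*7 + 8 = (9*(-2))*7 + 8 = -18*7 + 8 = -126 + 8 = -118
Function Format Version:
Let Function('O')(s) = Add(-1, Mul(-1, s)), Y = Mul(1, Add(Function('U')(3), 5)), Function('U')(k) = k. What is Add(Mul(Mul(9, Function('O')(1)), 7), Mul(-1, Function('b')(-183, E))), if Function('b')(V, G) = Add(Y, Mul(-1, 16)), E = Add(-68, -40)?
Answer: -118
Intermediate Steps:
E = -108
Y = 8 (Y = Mul(1, Add(3, 5)) = Mul(1, 8) = 8)
Function('b')(V, G) = -8 (Function('b')(V, G) = Add(8, Mul(-1, 16)) = Add(8, -16) = -8)
Add(Mul(Mul(9, Function('O')(1)), 7), Mul(-1, Function('b')(-183, E))) = Add(Mul(Mul(9, Add(-1, Mul(-1, 1))), 7), Mul(-1, -8)) = Add(Mul(Mul(9, Add(-1, -1)), 7), 8) = Add(Mul(Mul(9, -2), 7), 8) = Add(Mul(-18, 7), 8) = Add(-126, 8) = -118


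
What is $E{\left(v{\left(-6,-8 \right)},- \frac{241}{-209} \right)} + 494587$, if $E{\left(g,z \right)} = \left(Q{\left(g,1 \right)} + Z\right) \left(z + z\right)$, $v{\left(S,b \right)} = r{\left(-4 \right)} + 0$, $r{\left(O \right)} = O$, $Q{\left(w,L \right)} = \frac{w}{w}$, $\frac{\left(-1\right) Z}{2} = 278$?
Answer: $\frac{103101173}{209} \approx 4.9331 \cdot 10^{5}$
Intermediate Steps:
$Z = -556$ ($Z = \left(-2\right) 278 = -556$)
$Q{\left(w,L \right)} = 1$
$v{\left(S,b \right)} = -4$ ($v{\left(S,b \right)} = -4 + 0 = -4$)
$E{\left(g,z \right)} = - 1110 z$ ($E{\left(g,z \right)} = \left(1 - 556\right) \left(z + z\right) = - 555 \cdot 2 z = - 1110 z$)
$E{\left(v{\left(-6,-8 \right)},- \frac{241}{-209} \right)} + 494587 = - 1110 \left(- \frac{241}{-209}\right) + 494587 = - 1110 \left(\left(-241\right) \left(- \frac{1}{209}\right)\right) + 494587 = \left(-1110\right) \frac{241}{209} + 494587 = - \frac{267510}{209} + 494587 = \frac{103101173}{209}$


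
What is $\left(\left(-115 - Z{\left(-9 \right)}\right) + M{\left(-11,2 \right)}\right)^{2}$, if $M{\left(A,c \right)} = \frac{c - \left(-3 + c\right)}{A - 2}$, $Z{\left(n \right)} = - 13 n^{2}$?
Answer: $\frac{148620481}{169} \approx 8.7941 \cdot 10^{5}$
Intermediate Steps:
$M{\left(A,c \right)} = \frac{3}{-2 + A}$
$\left(\left(-115 - Z{\left(-9 \right)}\right) + M{\left(-11,2 \right)}\right)^{2} = \left(\left(-115 - - 13 \left(-9\right)^{2}\right) + \frac{3}{-2 - 11}\right)^{2} = \left(\left(-115 - \left(-13\right) 81\right) + \frac{3}{-13}\right)^{2} = \left(\left(-115 - -1053\right) + 3 \left(- \frac{1}{13}\right)\right)^{2} = \left(\left(-115 + 1053\right) - \frac{3}{13}\right)^{2} = \left(938 - \frac{3}{13}\right)^{2} = \left(\frac{12191}{13}\right)^{2} = \frac{148620481}{169}$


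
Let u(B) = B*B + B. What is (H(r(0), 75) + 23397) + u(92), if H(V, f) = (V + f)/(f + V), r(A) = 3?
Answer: 31954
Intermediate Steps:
u(B) = B + B² (u(B) = B² + B = B + B²)
H(V, f) = 1 (H(V, f) = (V + f)/(V + f) = 1)
(H(r(0), 75) + 23397) + u(92) = (1 + 23397) + 92*(1 + 92) = 23398 + 92*93 = 23398 + 8556 = 31954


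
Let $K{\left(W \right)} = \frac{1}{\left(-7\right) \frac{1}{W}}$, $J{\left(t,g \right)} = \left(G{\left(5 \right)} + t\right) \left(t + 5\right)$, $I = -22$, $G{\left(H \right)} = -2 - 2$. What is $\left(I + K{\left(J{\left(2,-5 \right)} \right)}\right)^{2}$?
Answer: $400$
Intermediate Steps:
$G{\left(H \right)} = -4$
$J{\left(t,g \right)} = \left(-4 + t\right) \left(5 + t\right)$ ($J{\left(t,g \right)} = \left(-4 + t\right) \left(t + 5\right) = \left(-4 + t\right) \left(5 + t\right)$)
$K{\left(W \right)} = - \frac{W}{7}$
$\left(I + K{\left(J{\left(2,-5 \right)} \right)}\right)^{2} = \left(-22 - \frac{-20 + 2 + 2^{2}}{7}\right)^{2} = \left(-22 - \frac{-20 + 2 + 4}{7}\right)^{2} = \left(-22 - -2\right)^{2} = \left(-22 + 2\right)^{2} = \left(-20\right)^{2} = 400$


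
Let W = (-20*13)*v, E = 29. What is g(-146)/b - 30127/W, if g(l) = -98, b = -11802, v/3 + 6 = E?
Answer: 2835849/1680380 ≈ 1.6876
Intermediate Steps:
v = 69 (v = -18 + 3*29 = -18 + 87 = 69)
W = -17940 (W = -20*13*69 = -260*69 = -17940)
g(-146)/b - 30127/W = -98/(-11802) - 30127/(-17940) = -98*(-1/11802) - 30127*(-1/17940) = 7/843 + 30127/17940 = 2835849/1680380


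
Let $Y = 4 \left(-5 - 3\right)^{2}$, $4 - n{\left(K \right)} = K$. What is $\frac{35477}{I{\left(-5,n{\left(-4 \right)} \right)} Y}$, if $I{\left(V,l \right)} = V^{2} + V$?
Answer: $\frac{35477}{5120} \approx 6.9291$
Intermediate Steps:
$n{\left(K \right)} = 4 - K$
$I{\left(V,l \right)} = V + V^{2}$
$Y = 256$ ($Y = 4 \left(-8\right)^{2} = 4 \cdot 64 = 256$)
$\frac{35477}{I{\left(-5,n{\left(-4 \right)} \right)} Y} = \frac{35477}{- 5 \left(1 - 5\right) 256} = \frac{35477}{\left(-5\right) \left(-4\right) 256} = \frac{35477}{20 \cdot 256} = \frac{35477}{5120}$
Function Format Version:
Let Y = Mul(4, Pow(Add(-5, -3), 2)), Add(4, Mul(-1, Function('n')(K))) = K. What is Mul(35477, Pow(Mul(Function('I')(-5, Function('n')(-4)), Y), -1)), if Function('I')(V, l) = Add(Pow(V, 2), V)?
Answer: Rational(35477, 5120) ≈ 6.9291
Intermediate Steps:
Function('n')(K) = Add(4, Mul(-1, K))
Function('I')(V, l) = Add(V, Pow(V, 2))
Y = 256 (Y = Mul(4, Pow(-8, 2)) = Mul(4, 64) = 256)
Mul(35477, Pow(Mul(Function('I')(-5, Function('n')(-4)), Y), -1)) = Mul(35477, Pow(Mul(Mul(-5, Add(1, -5)), 256), -1)) = Mul(35477, Pow(Mul(Mul(-5, -4), 256), -1)) = Mul(35477, Pow(Mul(20, 256), -1)) = Mul(35477, Pow(5120, -1)) = Mul(35477, Rational(1, 5120)) = Rational(35477, 5120)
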